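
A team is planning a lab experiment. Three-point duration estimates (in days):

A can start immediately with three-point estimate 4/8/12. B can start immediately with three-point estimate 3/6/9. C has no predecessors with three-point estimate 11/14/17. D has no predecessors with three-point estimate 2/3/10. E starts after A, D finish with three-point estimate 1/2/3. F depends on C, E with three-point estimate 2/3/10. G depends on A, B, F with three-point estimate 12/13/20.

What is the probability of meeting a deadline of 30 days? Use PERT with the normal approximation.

te_A = (4 + 4·8 + 12)/6 = 48/6 = 8; σ²_A = ((12−4)/6)² = 1.778
te_B = (3 + 4·6 + 9)/6 = 36/6 = 6; σ²_B = ((9−3)/6)² = 1.000
te_C = (11 + 4·14 + 17)/6 = 84/6 = 14; σ²_C = ((17−11)/6)² = 1.000
te_D = (2 + 4·3 + 10)/6 = 24/6 = 4; σ²_D = ((10−2)/6)² = 1.778
te_E = (1 + 4·2 + 3)/6 = 12/6 = 2; σ²_E = ((3−1)/6)² = 0.111
te_F = (2 + 4·3 + 10)/6 = 24/6 = 4; σ²_F = ((10−2)/6)² = 1.778
te_G = (12 + 4·13 + 20)/6 = 84/6 = 14; σ²_G = ((20−12)/6)² = 1.778

Forward pass:
ES_A = 0; EF_A = 8
ES_B = 0; EF_B = 6
ES_C = 0; EF_C = 14
ES_D = 0; EF_D = 4
ES_E = max(EF_A=8, EF_D=4) = 8; EF_E = 8+2 = 10
ES_F = max(EF_C=14, EF_E=10) = 14; EF_F = 14+4 = 18
ES_G = max(EF_A=8, EF_B=6, EF_F=18) = 18; EF_G = 18+14 = 32
Expected project duration μ = 32 days. Critical path: C → F → G.

Variance along critical path = 1.000 + 1.778 + 1.778 = 4.556; σ = √4.556 = 2.134 days.
Z = (30 − 32) / 2.134 = -0.937
P(T ≤ 30) = Φ(-0.937) ≈ 0.174

0.174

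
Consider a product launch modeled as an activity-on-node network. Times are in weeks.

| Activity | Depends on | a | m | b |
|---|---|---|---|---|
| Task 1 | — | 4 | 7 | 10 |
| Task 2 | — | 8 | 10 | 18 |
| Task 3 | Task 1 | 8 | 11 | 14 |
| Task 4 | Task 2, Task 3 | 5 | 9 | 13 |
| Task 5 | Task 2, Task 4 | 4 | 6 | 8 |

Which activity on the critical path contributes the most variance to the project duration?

te_Task 1 = (4 + 4·7 + 10)/6 = 42/6 = 7; σ²_Task 1 = ((10−4)/6)² = 1.000
te_Task 2 = (8 + 4·10 + 18)/6 = 66/6 = 11; σ²_Task 2 = ((18−8)/6)² = 2.778
te_Task 3 = (8 + 4·11 + 14)/6 = 66/6 = 11; σ²_Task 3 = ((14−8)/6)² = 1.000
te_Task 4 = (5 + 4·9 + 13)/6 = 54/6 = 9; σ²_Task 4 = ((13−5)/6)² = 1.778
te_Task 5 = (4 + 4·6 + 8)/6 = 36/6 = 6; σ²_Task 5 = ((8−4)/6)² = 0.444

Forward pass:
ES_Task 1 = 0; EF_Task 1 = 7
ES_Task 2 = 0; EF_Task 2 = 11
ES_Task 3 = 7; EF_Task 3 = 7+11 = 18
ES_Task 4 = max(EF_Task 2=11, EF_Task 3=18) = 18; EF_Task 4 = 18+9 = 27
ES_Task 5 = max(EF_Task 2=11, EF_Task 4=27) = 27; EF_Task 5 = 27+6 = 33
Expected project duration μ = 33 weeks. Critical path: Task 1 → Task 3 → Task 4 → Task 5.

Variances on critical path: σ²_Task 1=1.000, σ²_Task 3=1.000, σ²_Task 4=1.778, σ²_Task 5=0.444.
Largest is σ²_Task 4 = 1.778.

Task 4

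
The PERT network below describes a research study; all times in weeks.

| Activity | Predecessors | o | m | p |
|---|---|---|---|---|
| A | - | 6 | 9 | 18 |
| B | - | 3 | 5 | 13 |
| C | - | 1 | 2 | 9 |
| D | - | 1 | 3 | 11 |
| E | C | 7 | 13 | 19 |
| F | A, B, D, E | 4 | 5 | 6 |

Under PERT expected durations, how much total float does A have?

6 weeks

te_A = (6 + 4·9 + 18)/6 = 60/6 = 10
te_B = (3 + 4·5 + 13)/6 = 36/6 = 6
te_C = (1 + 4·2 + 9)/6 = 18/6 = 3
te_D = (1 + 4·3 + 11)/6 = 24/6 = 4
te_E = (7 + 4·13 + 19)/6 = 78/6 = 13
te_F = (4 + 4·5 + 6)/6 = 30/6 = 5

Forward pass:
ES_A = 0; EF_A = 10
ES_B = 0; EF_B = 6
ES_C = 0; EF_C = 3
ES_D = 0; EF_D = 4
ES_E = 3; EF_E = 3+13 = 16
ES_F = max(EF_A=10, EF_B=6, EF_D=4, EF_E=16) = 16; EF_F = 16+5 = 21
Expected project duration μ = 21 weeks. Critical path: C → E → F.

Backward pass:
LF_F = 21; LS_F = 21−5 = 16
LF_E = LS_F = 16; LS_E = 16−13 = 3
LF_D = LS_F = 16; LS_D = 16−4 = 12
LF_C = LS_E = 3; LS_C = 3−3 = 0
LF_B = LS_F = 16; LS_B = 16−6 = 10
LF_A = LS_F = 16; LS_A = 16−10 = 6
Slack_A = LS_A − ES_A = 6 − 0 = 6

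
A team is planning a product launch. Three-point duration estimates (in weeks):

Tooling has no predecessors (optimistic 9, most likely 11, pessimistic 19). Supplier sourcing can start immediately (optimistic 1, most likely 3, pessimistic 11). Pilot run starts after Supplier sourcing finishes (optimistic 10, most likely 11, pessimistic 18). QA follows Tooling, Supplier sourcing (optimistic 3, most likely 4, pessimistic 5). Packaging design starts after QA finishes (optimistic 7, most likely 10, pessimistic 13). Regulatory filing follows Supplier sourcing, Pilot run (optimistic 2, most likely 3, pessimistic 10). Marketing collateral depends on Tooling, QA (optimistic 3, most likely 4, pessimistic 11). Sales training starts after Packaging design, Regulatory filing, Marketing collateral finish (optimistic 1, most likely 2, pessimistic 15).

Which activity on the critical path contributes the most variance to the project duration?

te_Tooling = (9 + 4·11 + 19)/6 = 72/6 = 12; σ²_Tooling = ((19−9)/6)² = 2.778
te_Supplier sourcing = (1 + 4·3 + 11)/6 = 24/6 = 4; σ²_Supplier sourcing = ((11−1)/6)² = 2.778
te_Pilot run = (10 + 4·11 + 18)/6 = 72/6 = 12; σ²_Pilot run = ((18−10)/6)² = 1.778
te_QA = (3 + 4·4 + 5)/6 = 24/6 = 4; σ²_QA = ((5−3)/6)² = 0.111
te_Packaging design = (7 + 4·10 + 13)/6 = 60/6 = 10; σ²_Packaging design = ((13−7)/6)² = 1.000
te_Regulatory filing = (2 + 4·3 + 10)/6 = 24/6 = 4; σ²_Regulatory filing = ((10−2)/6)² = 1.778
te_Marketing collateral = (3 + 4·4 + 11)/6 = 30/6 = 5; σ²_Marketing collateral = ((11−3)/6)² = 1.778
te_Sales training = (1 + 4·2 + 15)/6 = 24/6 = 4; σ²_Sales training = ((15−1)/6)² = 5.444

Forward pass:
ES_Tooling = 0; EF_Tooling = 12
ES_Supplier sourcing = 0; EF_Supplier sourcing = 4
ES_Pilot run = 4; EF_Pilot run = 4+12 = 16
ES_QA = max(EF_Tooling=12, EF_Supplier sourcing=4) = 12; EF_QA = 12+4 = 16
ES_Packaging design = 16; EF_Packaging design = 16+10 = 26
ES_Regulatory filing = max(EF_Supplier sourcing=4, EF_Pilot run=16) = 16; EF_Regulatory filing = 16+4 = 20
ES_Marketing collateral = max(EF_Tooling=12, EF_QA=16) = 16; EF_Marketing collateral = 16+5 = 21
ES_Sales training = max(EF_Packaging design=26, EF_Regulatory filing=20, EF_Marketing collateral=21) = 26; EF_Sales training = 26+4 = 30
Expected project duration μ = 30 weeks. Critical path: Tooling → QA → Packaging design → Sales training.

Variances on critical path: σ²_Tooling=2.778, σ²_QA=0.111, σ²_Packaging design=1.000, σ²_Sales training=5.444.
Largest is σ²_Sales training = 5.444.

Sales training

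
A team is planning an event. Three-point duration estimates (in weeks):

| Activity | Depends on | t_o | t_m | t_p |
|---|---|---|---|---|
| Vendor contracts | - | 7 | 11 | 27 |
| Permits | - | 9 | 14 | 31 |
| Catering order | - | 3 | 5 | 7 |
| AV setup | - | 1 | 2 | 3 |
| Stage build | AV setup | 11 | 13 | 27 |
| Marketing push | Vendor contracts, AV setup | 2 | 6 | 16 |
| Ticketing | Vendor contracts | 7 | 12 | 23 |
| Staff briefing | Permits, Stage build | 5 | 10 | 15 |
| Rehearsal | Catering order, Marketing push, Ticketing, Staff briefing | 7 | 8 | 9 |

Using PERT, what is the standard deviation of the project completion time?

te_Vendor contracts = (7 + 4·11 + 27)/6 = 78/6 = 13; σ²_Vendor contracts = ((27−7)/6)² = 11.111
te_Permits = (9 + 4·14 + 31)/6 = 96/6 = 16; σ²_Permits = ((31−9)/6)² = 13.444
te_Catering order = (3 + 4·5 + 7)/6 = 30/6 = 5; σ²_Catering order = ((7−3)/6)² = 0.444
te_AV setup = (1 + 4·2 + 3)/6 = 12/6 = 2; σ²_AV setup = ((3−1)/6)² = 0.111
te_Stage build = (11 + 4·13 + 27)/6 = 90/6 = 15; σ²_Stage build = ((27−11)/6)² = 7.111
te_Marketing push = (2 + 4·6 + 16)/6 = 42/6 = 7; σ²_Marketing push = ((16−2)/6)² = 5.444
te_Ticketing = (7 + 4·12 + 23)/6 = 78/6 = 13; σ²_Ticketing = ((23−7)/6)² = 7.111
te_Staff briefing = (5 + 4·10 + 15)/6 = 60/6 = 10; σ²_Staff briefing = ((15−5)/6)² = 2.778
te_Rehearsal = (7 + 4·8 + 9)/6 = 48/6 = 8; σ²_Rehearsal = ((9−7)/6)² = 0.111

Forward pass:
ES_Vendor contracts = 0; EF_Vendor contracts = 13
ES_Permits = 0; EF_Permits = 16
ES_Catering order = 0; EF_Catering order = 5
ES_AV setup = 0; EF_AV setup = 2
ES_Stage build = 2; EF_Stage build = 2+15 = 17
ES_Marketing push = max(EF_Vendor contracts=13, EF_AV setup=2) = 13; EF_Marketing push = 13+7 = 20
ES_Ticketing = 13; EF_Ticketing = 13+13 = 26
ES_Staff briefing = max(EF_Permits=16, EF_Stage build=17) = 17; EF_Staff briefing = 17+10 = 27
ES_Rehearsal = max(EF_Catering order=5, EF_Marketing push=20, EF_Ticketing=26, EF_Staff briefing=27) = 27; EF_Rehearsal = 27+8 = 35
Expected project duration μ = 35 weeks. Critical path: AV setup → Stage build → Staff briefing → Rehearsal.

Variance along critical path = 0.111 + 7.111 + 2.778 + 0.111 = 10.111
σ = √10.111 = 3.180 weeks

3.18 weeks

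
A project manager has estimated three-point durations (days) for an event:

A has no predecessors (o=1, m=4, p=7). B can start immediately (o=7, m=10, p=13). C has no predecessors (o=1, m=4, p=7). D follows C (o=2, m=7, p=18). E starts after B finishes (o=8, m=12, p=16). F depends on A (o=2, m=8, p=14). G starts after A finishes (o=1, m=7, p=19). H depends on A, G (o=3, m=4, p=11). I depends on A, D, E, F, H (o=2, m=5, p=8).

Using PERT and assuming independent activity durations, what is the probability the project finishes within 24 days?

0.061

te_A = (1 + 4·4 + 7)/6 = 24/6 = 4; σ²_A = ((7−1)/6)² = 1.000
te_B = (7 + 4·10 + 13)/6 = 60/6 = 10; σ²_B = ((13−7)/6)² = 1.000
te_C = (1 + 4·4 + 7)/6 = 24/6 = 4; σ²_C = ((7−1)/6)² = 1.000
te_D = (2 + 4·7 + 18)/6 = 48/6 = 8; σ²_D = ((18−2)/6)² = 7.111
te_E = (8 + 4·12 + 16)/6 = 72/6 = 12; σ²_E = ((16−8)/6)² = 1.778
te_F = (2 + 4·8 + 14)/6 = 48/6 = 8; σ²_F = ((14−2)/6)² = 4.000
te_G = (1 + 4·7 + 19)/6 = 48/6 = 8; σ²_G = ((19−1)/6)² = 9.000
te_H = (3 + 4·4 + 11)/6 = 30/6 = 5; σ²_H = ((11−3)/6)² = 1.778
te_I = (2 + 4·5 + 8)/6 = 30/6 = 5; σ²_I = ((8−2)/6)² = 1.000

Forward pass:
ES_A = 0; EF_A = 4
ES_B = 0; EF_B = 10
ES_C = 0; EF_C = 4
ES_D = 4; EF_D = 4+8 = 12
ES_E = 10; EF_E = 10+12 = 22
ES_F = 4; EF_F = 4+8 = 12
ES_G = 4; EF_G = 4+8 = 12
ES_H = max(EF_A=4, EF_G=12) = 12; EF_H = 12+5 = 17
ES_I = max(EF_A=4, EF_D=12, EF_E=22, EF_F=12, EF_H=17) = 22; EF_I = 22+5 = 27
Expected project duration μ = 27 days. Critical path: B → E → I.

Variance along critical path = 1.000 + 1.778 + 1.000 = 3.778; σ = √3.778 = 1.944 days.
Z = (24 − 27) / 1.944 = -1.543
P(T ≤ 24) = Φ(-1.543) ≈ 0.061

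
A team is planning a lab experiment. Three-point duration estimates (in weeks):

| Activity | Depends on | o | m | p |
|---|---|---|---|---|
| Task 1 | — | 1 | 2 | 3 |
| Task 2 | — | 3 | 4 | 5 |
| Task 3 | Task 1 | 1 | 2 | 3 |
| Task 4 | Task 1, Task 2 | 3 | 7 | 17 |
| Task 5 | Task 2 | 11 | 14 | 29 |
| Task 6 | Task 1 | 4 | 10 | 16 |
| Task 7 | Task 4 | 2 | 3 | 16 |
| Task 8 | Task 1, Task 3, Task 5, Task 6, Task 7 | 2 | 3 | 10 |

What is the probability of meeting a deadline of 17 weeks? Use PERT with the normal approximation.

te_Task 1 = (1 + 4·2 + 3)/6 = 12/6 = 2; σ²_Task 1 = ((3−1)/6)² = 0.111
te_Task 2 = (3 + 4·4 + 5)/6 = 24/6 = 4; σ²_Task 2 = ((5−3)/6)² = 0.111
te_Task 3 = (1 + 4·2 + 3)/6 = 12/6 = 2; σ²_Task 3 = ((3−1)/6)² = 0.111
te_Task 4 = (3 + 4·7 + 17)/6 = 48/6 = 8; σ²_Task 4 = ((17−3)/6)² = 5.444
te_Task 5 = (11 + 4·14 + 29)/6 = 96/6 = 16; σ²_Task 5 = ((29−11)/6)² = 9.000
te_Task 6 = (4 + 4·10 + 16)/6 = 60/6 = 10; σ²_Task 6 = ((16−4)/6)² = 4.000
te_Task 7 = (2 + 4·3 + 16)/6 = 30/6 = 5; σ²_Task 7 = ((16−2)/6)² = 5.444
te_Task 8 = (2 + 4·3 + 10)/6 = 24/6 = 4; σ²_Task 8 = ((10−2)/6)² = 1.778

Forward pass:
ES_Task 1 = 0; EF_Task 1 = 2
ES_Task 2 = 0; EF_Task 2 = 4
ES_Task 3 = 2; EF_Task 3 = 2+2 = 4
ES_Task 4 = max(EF_Task 1=2, EF_Task 2=4) = 4; EF_Task 4 = 4+8 = 12
ES_Task 5 = 4; EF_Task 5 = 4+16 = 20
ES_Task 6 = 2; EF_Task 6 = 2+10 = 12
ES_Task 7 = 12; EF_Task 7 = 12+5 = 17
ES_Task 8 = max(EF_Task 1=2, EF_Task 3=4, EF_Task 5=20, EF_Task 6=12, EF_Task 7=17) = 20; EF_Task 8 = 20+4 = 24
Expected project duration μ = 24 weeks. Critical path: Task 2 → Task 5 → Task 8.

Variance along critical path = 0.111 + 9.000 + 1.778 = 10.889; σ = √10.889 = 3.300 weeks.
Z = (17 − 24) / 3.300 = -2.121
P(T ≤ 17) = Φ(-2.121) ≈ 0.017

0.017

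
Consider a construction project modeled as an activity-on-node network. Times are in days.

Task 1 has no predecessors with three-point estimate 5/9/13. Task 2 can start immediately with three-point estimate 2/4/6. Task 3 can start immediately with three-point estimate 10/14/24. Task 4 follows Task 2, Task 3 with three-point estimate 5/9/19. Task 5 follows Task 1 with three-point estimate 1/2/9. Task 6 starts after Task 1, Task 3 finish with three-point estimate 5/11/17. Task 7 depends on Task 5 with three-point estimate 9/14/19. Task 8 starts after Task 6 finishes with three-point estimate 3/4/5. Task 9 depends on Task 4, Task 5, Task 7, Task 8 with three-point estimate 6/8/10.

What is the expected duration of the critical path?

38 days

te_Task 1 = (5 + 4·9 + 13)/6 = 54/6 = 9
te_Task 2 = (2 + 4·4 + 6)/6 = 24/6 = 4
te_Task 3 = (10 + 4·14 + 24)/6 = 90/6 = 15
te_Task 4 = (5 + 4·9 + 19)/6 = 60/6 = 10
te_Task 5 = (1 + 4·2 + 9)/6 = 18/6 = 3
te_Task 6 = (5 + 4·11 + 17)/6 = 66/6 = 11
te_Task 7 = (9 + 4·14 + 19)/6 = 84/6 = 14
te_Task 8 = (3 + 4·4 + 5)/6 = 24/6 = 4
te_Task 9 = (6 + 4·8 + 10)/6 = 48/6 = 8

Forward pass:
ES_Task 1 = 0; EF_Task 1 = 9
ES_Task 2 = 0; EF_Task 2 = 4
ES_Task 3 = 0; EF_Task 3 = 15
ES_Task 4 = max(EF_Task 2=4, EF_Task 3=15) = 15; EF_Task 4 = 15+10 = 25
ES_Task 5 = 9; EF_Task 5 = 9+3 = 12
ES_Task 6 = max(EF_Task 1=9, EF_Task 3=15) = 15; EF_Task 6 = 15+11 = 26
ES_Task 7 = 12; EF_Task 7 = 12+14 = 26
ES_Task 8 = 26; EF_Task 8 = 26+4 = 30
ES_Task 9 = max(EF_Task 4=25, EF_Task 5=12, EF_Task 7=26, EF_Task 8=30) = 30; EF_Task 9 = 30+8 = 38
Expected project duration μ = 38 days. Critical path: Task 3 → Task 6 → Task 8 → Task 9.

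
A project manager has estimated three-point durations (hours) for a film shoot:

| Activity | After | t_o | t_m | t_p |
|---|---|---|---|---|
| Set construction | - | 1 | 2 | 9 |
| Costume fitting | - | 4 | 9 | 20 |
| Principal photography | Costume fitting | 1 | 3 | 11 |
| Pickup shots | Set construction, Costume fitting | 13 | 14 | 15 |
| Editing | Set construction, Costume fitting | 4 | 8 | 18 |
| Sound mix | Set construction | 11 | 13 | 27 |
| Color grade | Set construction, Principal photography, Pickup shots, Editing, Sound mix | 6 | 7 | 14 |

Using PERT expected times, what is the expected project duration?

te_Set construction = (1 + 4·2 + 9)/6 = 18/6 = 3
te_Costume fitting = (4 + 4·9 + 20)/6 = 60/6 = 10
te_Principal photography = (1 + 4·3 + 11)/6 = 24/6 = 4
te_Pickup shots = (13 + 4·14 + 15)/6 = 84/6 = 14
te_Editing = (4 + 4·8 + 18)/6 = 54/6 = 9
te_Sound mix = (11 + 4·13 + 27)/6 = 90/6 = 15
te_Color grade = (6 + 4·7 + 14)/6 = 48/6 = 8

Forward pass:
ES_Set construction = 0; EF_Set construction = 3
ES_Costume fitting = 0; EF_Costume fitting = 10
ES_Principal photography = 10; EF_Principal photography = 10+4 = 14
ES_Pickup shots = max(EF_Set construction=3, EF_Costume fitting=10) = 10; EF_Pickup shots = 10+14 = 24
ES_Editing = max(EF_Set construction=3, EF_Costume fitting=10) = 10; EF_Editing = 10+9 = 19
ES_Sound mix = 3; EF_Sound mix = 3+15 = 18
ES_Color grade = max(EF_Set construction=3, EF_Principal photography=14, EF_Pickup shots=24, EF_Editing=19, EF_Sound mix=18) = 24; EF_Color grade = 24+8 = 32
Expected project duration μ = 32 hours. Critical path: Costume fitting → Pickup shots → Color grade.

32 hours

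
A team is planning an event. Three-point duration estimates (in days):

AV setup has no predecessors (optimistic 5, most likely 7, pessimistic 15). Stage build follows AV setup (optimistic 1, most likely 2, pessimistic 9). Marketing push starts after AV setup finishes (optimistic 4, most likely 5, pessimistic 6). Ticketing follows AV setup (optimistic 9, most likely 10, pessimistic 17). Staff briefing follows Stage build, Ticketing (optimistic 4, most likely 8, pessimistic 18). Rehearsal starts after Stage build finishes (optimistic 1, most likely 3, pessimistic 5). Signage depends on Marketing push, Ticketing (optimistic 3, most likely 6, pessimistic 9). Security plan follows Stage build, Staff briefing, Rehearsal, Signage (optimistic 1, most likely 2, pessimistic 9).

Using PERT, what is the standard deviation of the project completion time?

te_AV setup = (5 + 4·7 + 15)/6 = 48/6 = 8; σ²_AV setup = ((15−5)/6)² = 2.778
te_Stage build = (1 + 4·2 + 9)/6 = 18/6 = 3; σ²_Stage build = ((9−1)/6)² = 1.778
te_Marketing push = (4 + 4·5 + 6)/6 = 30/6 = 5; σ²_Marketing push = ((6−4)/6)² = 0.111
te_Ticketing = (9 + 4·10 + 17)/6 = 66/6 = 11; σ²_Ticketing = ((17−9)/6)² = 1.778
te_Staff briefing = (4 + 4·8 + 18)/6 = 54/6 = 9; σ²_Staff briefing = ((18−4)/6)² = 5.444
te_Rehearsal = (1 + 4·3 + 5)/6 = 18/6 = 3; σ²_Rehearsal = ((5−1)/6)² = 0.444
te_Signage = (3 + 4·6 + 9)/6 = 36/6 = 6; σ²_Signage = ((9−3)/6)² = 1.000
te_Security plan = (1 + 4·2 + 9)/6 = 18/6 = 3; σ²_Security plan = ((9−1)/6)² = 1.778

Forward pass:
ES_AV setup = 0; EF_AV setup = 8
ES_Stage build = 8; EF_Stage build = 8+3 = 11
ES_Marketing push = 8; EF_Marketing push = 8+5 = 13
ES_Ticketing = 8; EF_Ticketing = 8+11 = 19
ES_Staff briefing = max(EF_Stage build=11, EF_Ticketing=19) = 19; EF_Staff briefing = 19+9 = 28
ES_Rehearsal = 11; EF_Rehearsal = 11+3 = 14
ES_Signage = max(EF_Marketing push=13, EF_Ticketing=19) = 19; EF_Signage = 19+6 = 25
ES_Security plan = max(EF_Stage build=11, EF_Staff briefing=28, EF_Rehearsal=14, EF_Signage=25) = 28; EF_Security plan = 28+3 = 31
Expected project duration μ = 31 days. Critical path: AV setup → Ticketing → Staff briefing → Security plan.

Variance along critical path = 2.778 + 1.778 + 5.444 + 1.778 = 11.778
σ = √11.778 = 3.432 days

3.43 days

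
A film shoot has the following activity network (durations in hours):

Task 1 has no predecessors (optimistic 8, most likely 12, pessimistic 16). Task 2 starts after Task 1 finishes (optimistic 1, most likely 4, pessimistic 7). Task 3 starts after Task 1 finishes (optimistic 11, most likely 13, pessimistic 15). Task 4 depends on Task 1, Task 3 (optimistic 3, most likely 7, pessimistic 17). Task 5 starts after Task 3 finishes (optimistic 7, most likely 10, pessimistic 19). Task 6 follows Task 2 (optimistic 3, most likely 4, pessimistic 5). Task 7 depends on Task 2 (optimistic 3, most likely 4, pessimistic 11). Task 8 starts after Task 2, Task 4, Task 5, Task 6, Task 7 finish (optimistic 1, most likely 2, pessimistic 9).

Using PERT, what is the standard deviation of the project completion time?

te_Task 1 = (8 + 4·12 + 16)/6 = 72/6 = 12; σ²_Task 1 = ((16−8)/6)² = 1.778
te_Task 2 = (1 + 4·4 + 7)/6 = 24/6 = 4; σ²_Task 2 = ((7−1)/6)² = 1.000
te_Task 3 = (11 + 4·13 + 15)/6 = 78/6 = 13; σ²_Task 3 = ((15−11)/6)² = 0.444
te_Task 4 = (3 + 4·7 + 17)/6 = 48/6 = 8; σ²_Task 4 = ((17−3)/6)² = 5.444
te_Task 5 = (7 + 4·10 + 19)/6 = 66/6 = 11; σ²_Task 5 = ((19−7)/6)² = 4.000
te_Task 6 = (3 + 4·4 + 5)/6 = 24/6 = 4; σ²_Task 6 = ((5−3)/6)² = 0.111
te_Task 7 = (3 + 4·4 + 11)/6 = 30/6 = 5; σ²_Task 7 = ((11−3)/6)² = 1.778
te_Task 8 = (1 + 4·2 + 9)/6 = 18/6 = 3; σ²_Task 8 = ((9−1)/6)² = 1.778

Forward pass:
ES_Task 1 = 0; EF_Task 1 = 12
ES_Task 2 = 12; EF_Task 2 = 12+4 = 16
ES_Task 3 = 12; EF_Task 3 = 12+13 = 25
ES_Task 4 = max(EF_Task 1=12, EF_Task 3=25) = 25; EF_Task 4 = 25+8 = 33
ES_Task 5 = 25; EF_Task 5 = 25+11 = 36
ES_Task 6 = 16; EF_Task 6 = 16+4 = 20
ES_Task 7 = 16; EF_Task 7 = 16+5 = 21
ES_Task 8 = max(EF_Task 2=16, EF_Task 4=33, EF_Task 5=36, EF_Task 6=20, EF_Task 7=21) = 36; EF_Task 8 = 36+3 = 39
Expected project duration μ = 39 hours. Critical path: Task 1 → Task 3 → Task 5 → Task 8.

Variance along critical path = 1.778 + 0.444 + 4.000 + 1.778 = 8.000
σ = √8.000 = 2.828 hours

2.83 hours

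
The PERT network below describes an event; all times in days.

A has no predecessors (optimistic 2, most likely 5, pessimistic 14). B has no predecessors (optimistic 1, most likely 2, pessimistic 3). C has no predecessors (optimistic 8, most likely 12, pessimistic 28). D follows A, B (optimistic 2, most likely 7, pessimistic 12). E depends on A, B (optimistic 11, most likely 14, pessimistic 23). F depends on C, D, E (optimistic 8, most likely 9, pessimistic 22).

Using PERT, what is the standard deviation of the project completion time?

3.67 days

te_A = (2 + 4·5 + 14)/6 = 36/6 = 6; σ²_A = ((14−2)/6)² = 4.000
te_B = (1 + 4·2 + 3)/6 = 12/6 = 2; σ²_B = ((3−1)/6)² = 0.111
te_C = (8 + 4·12 + 28)/6 = 84/6 = 14; σ²_C = ((28−8)/6)² = 11.111
te_D = (2 + 4·7 + 12)/6 = 42/6 = 7; σ²_D = ((12−2)/6)² = 2.778
te_E = (11 + 4·14 + 23)/6 = 90/6 = 15; σ²_E = ((23−11)/6)² = 4.000
te_F = (8 + 4·9 + 22)/6 = 66/6 = 11; σ²_F = ((22−8)/6)² = 5.444

Forward pass:
ES_A = 0; EF_A = 6
ES_B = 0; EF_B = 2
ES_C = 0; EF_C = 14
ES_D = max(EF_A=6, EF_B=2) = 6; EF_D = 6+7 = 13
ES_E = max(EF_A=6, EF_B=2) = 6; EF_E = 6+15 = 21
ES_F = max(EF_C=14, EF_D=13, EF_E=21) = 21; EF_F = 21+11 = 32
Expected project duration μ = 32 days. Critical path: A → E → F.

Variance along critical path = 4.000 + 4.000 + 5.444 = 13.444
σ = √13.444 = 3.667 days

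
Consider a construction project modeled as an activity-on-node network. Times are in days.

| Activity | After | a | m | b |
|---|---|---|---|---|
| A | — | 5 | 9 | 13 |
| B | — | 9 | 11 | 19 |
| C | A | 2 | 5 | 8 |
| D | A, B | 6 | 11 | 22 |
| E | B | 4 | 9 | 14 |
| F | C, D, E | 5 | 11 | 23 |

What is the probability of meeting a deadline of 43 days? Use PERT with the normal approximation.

0.946

te_A = (5 + 4·9 + 13)/6 = 54/6 = 9; σ²_A = ((13−5)/6)² = 1.778
te_B = (9 + 4·11 + 19)/6 = 72/6 = 12; σ²_B = ((19−9)/6)² = 2.778
te_C = (2 + 4·5 + 8)/6 = 30/6 = 5; σ²_C = ((8−2)/6)² = 1.000
te_D = (6 + 4·11 + 22)/6 = 72/6 = 12; σ²_D = ((22−6)/6)² = 7.111
te_E = (4 + 4·9 + 14)/6 = 54/6 = 9; σ²_E = ((14−4)/6)² = 2.778
te_F = (5 + 4·11 + 23)/6 = 72/6 = 12; σ²_F = ((23−5)/6)² = 9.000

Forward pass:
ES_A = 0; EF_A = 9
ES_B = 0; EF_B = 12
ES_C = 9; EF_C = 9+5 = 14
ES_D = max(EF_A=9, EF_B=12) = 12; EF_D = 12+12 = 24
ES_E = 12; EF_E = 12+9 = 21
ES_F = max(EF_C=14, EF_D=24, EF_E=21) = 24; EF_F = 24+12 = 36
Expected project duration μ = 36 days. Critical path: B → D → F.

Variance along critical path = 2.778 + 7.111 + 9.000 = 18.889; σ = √18.889 = 4.346 days.
Z = (43 − 36) / 4.346 = 1.611
P(T ≤ 43) = Φ(1.611) ≈ 0.946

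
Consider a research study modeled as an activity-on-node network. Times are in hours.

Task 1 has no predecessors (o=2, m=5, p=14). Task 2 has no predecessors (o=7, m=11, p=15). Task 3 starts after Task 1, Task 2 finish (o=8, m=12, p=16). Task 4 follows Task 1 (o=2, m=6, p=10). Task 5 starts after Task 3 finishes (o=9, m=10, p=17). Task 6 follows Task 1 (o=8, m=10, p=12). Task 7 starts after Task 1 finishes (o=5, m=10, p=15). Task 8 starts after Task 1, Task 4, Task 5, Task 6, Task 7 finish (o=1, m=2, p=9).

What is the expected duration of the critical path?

te_Task 1 = (2 + 4·5 + 14)/6 = 36/6 = 6
te_Task 2 = (7 + 4·11 + 15)/6 = 66/6 = 11
te_Task 3 = (8 + 4·12 + 16)/6 = 72/6 = 12
te_Task 4 = (2 + 4·6 + 10)/6 = 36/6 = 6
te_Task 5 = (9 + 4·10 + 17)/6 = 66/6 = 11
te_Task 6 = (8 + 4·10 + 12)/6 = 60/6 = 10
te_Task 7 = (5 + 4·10 + 15)/6 = 60/6 = 10
te_Task 8 = (1 + 4·2 + 9)/6 = 18/6 = 3

Forward pass:
ES_Task 1 = 0; EF_Task 1 = 6
ES_Task 2 = 0; EF_Task 2 = 11
ES_Task 3 = max(EF_Task 1=6, EF_Task 2=11) = 11; EF_Task 3 = 11+12 = 23
ES_Task 4 = 6; EF_Task 4 = 6+6 = 12
ES_Task 5 = 23; EF_Task 5 = 23+11 = 34
ES_Task 6 = 6; EF_Task 6 = 6+10 = 16
ES_Task 7 = 6; EF_Task 7 = 6+10 = 16
ES_Task 8 = max(EF_Task 1=6, EF_Task 4=12, EF_Task 5=34, EF_Task 6=16, EF_Task 7=16) = 34; EF_Task 8 = 34+3 = 37
Expected project duration μ = 37 hours. Critical path: Task 2 → Task 3 → Task 5 → Task 8.

37 hours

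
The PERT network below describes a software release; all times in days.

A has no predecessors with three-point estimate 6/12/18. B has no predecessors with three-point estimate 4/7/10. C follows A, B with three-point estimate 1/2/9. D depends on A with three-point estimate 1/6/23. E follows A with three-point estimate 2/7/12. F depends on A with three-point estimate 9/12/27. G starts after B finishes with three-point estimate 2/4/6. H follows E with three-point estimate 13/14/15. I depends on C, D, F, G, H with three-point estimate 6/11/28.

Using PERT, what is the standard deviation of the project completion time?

te_A = (6 + 4·12 + 18)/6 = 72/6 = 12; σ²_A = ((18−6)/6)² = 4.000
te_B = (4 + 4·7 + 10)/6 = 42/6 = 7; σ²_B = ((10−4)/6)² = 1.000
te_C = (1 + 4·2 + 9)/6 = 18/6 = 3; σ²_C = ((9−1)/6)² = 1.778
te_D = (1 + 4·6 + 23)/6 = 48/6 = 8; σ²_D = ((23−1)/6)² = 13.444
te_E = (2 + 4·7 + 12)/6 = 42/6 = 7; σ²_E = ((12−2)/6)² = 2.778
te_F = (9 + 4·12 + 27)/6 = 84/6 = 14; σ²_F = ((27−9)/6)² = 9.000
te_G = (2 + 4·4 + 6)/6 = 24/6 = 4; σ²_G = ((6−2)/6)² = 0.444
te_H = (13 + 4·14 + 15)/6 = 84/6 = 14; σ²_H = ((15−13)/6)² = 0.111
te_I = (6 + 4·11 + 28)/6 = 78/6 = 13; σ²_I = ((28−6)/6)² = 13.444

Forward pass:
ES_A = 0; EF_A = 12
ES_B = 0; EF_B = 7
ES_C = max(EF_A=12, EF_B=7) = 12; EF_C = 12+3 = 15
ES_D = 12; EF_D = 12+8 = 20
ES_E = 12; EF_E = 12+7 = 19
ES_F = 12; EF_F = 12+14 = 26
ES_G = 7; EF_G = 7+4 = 11
ES_H = 19; EF_H = 19+14 = 33
ES_I = max(EF_C=15, EF_D=20, EF_F=26, EF_G=11, EF_H=33) = 33; EF_I = 33+13 = 46
Expected project duration μ = 46 days. Critical path: A → E → H → I.

Variance along critical path = 4.000 + 2.778 + 0.111 + 13.444 = 20.333
σ = √20.333 = 4.509 days

4.51 days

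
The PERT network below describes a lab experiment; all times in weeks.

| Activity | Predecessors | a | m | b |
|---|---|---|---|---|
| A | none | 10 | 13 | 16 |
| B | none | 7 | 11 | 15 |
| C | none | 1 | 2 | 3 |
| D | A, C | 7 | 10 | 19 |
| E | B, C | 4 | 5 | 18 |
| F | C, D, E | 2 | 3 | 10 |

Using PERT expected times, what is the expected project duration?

te_A = (10 + 4·13 + 16)/6 = 78/6 = 13
te_B = (7 + 4·11 + 15)/6 = 66/6 = 11
te_C = (1 + 4·2 + 3)/6 = 12/6 = 2
te_D = (7 + 4·10 + 19)/6 = 66/6 = 11
te_E = (4 + 4·5 + 18)/6 = 42/6 = 7
te_F = (2 + 4·3 + 10)/6 = 24/6 = 4

Forward pass:
ES_A = 0; EF_A = 13
ES_B = 0; EF_B = 11
ES_C = 0; EF_C = 2
ES_D = max(EF_A=13, EF_C=2) = 13; EF_D = 13+11 = 24
ES_E = max(EF_B=11, EF_C=2) = 11; EF_E = 11+7 = 18
ES_F = max(EF_C=2, EF_D=24, EF_E=18) = 24; EF_F = 24+4 = 28
Expected project duration μ = 28 weeks. Critical path: A → D → F.

28 weeks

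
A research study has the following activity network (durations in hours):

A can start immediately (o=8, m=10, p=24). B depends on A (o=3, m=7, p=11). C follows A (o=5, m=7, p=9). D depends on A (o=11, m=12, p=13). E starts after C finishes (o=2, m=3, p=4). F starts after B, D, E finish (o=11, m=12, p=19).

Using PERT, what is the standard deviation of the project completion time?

3.00 hours

te_A = (8 + 4·10 + 24)/6 = 72/6 = 12; σ²_A = ((24−8)/6)² = 7.111
te_B = (3 + 4·7 + 11)/6 = 42/6 = 7; σ²_B = ((11−3)/6)² = 1.778
te_C = (5 + 4·7 + 9)/6 = 42/6 = 7; σ²_C = ((9−5)/6)² = 0.444
te_D = (11 + 4·12 + 13)/6 = 72/6 = 12; σ²_D = ((13−11)/6)² = 0.111
te_E = (2 + 4·3 + 4)/6 = 18/6 = 3; σ²_E = ((4−2)/6)² = 0.111
te_F = (11 + 4·12 + 19)/6 = 78/6 = 13; σ²_F = ((19−11)/6)² = 1.778

Forward pass:
ES_A = 0; EF_A = 12
ES_B = 12; EF_B = 12+7 = 19
ES_C = 12; EF_C = 12+7 = 19
ES_D = 12; EF_D = 12+12 = 24
ES_E = 19; EF_E = 19+3 = 22
ES_F = max(EF_B=19, EF_D=24, EF_E=22) = 24; EF_F = 24+13 = 37
Expected project duration μ = 37 hours. Critical path: A → D → F.

Variance along critical path = 7.111 + 0.111 + 1.778 = 9.000
σ = √9.000 = 3.000 hours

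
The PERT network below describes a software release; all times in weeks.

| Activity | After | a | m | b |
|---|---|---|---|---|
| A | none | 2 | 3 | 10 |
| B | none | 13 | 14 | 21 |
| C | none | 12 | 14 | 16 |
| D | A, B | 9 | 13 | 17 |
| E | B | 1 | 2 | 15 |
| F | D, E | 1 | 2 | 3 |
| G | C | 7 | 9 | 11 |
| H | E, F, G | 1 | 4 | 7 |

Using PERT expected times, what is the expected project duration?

te_A = (2 + 4·3 + 10)/6 = 24/6 = 4
te_B = (13 + 4·14 + 21)/6 = 90/6 = 15
te_C = (12 + 4·14 + 16)/6 = 84/6 = 14
te_D = (9 + 4·13 + 17)/6 = 78/6 = 13
te_E = (1 + 4·2 + 15)/6 = 24/6 = 4
te_F = (1 + 4·2 + 3)/6 = 12/6 = 2
te_G = (7 + 4·9 + 11)/6 = 54/6 = 9
te_H = (1 + 4·4 + 7)/6 = 24/6 = 4

Forward pass:
ES_A = 0; EF_A = 4
ES_B = 0; EF_B = 15
ES_C = 0; EF_C = 14
ES_D = max(EF_A=4, EF_B=15) = 15; EF_D = 15+13 = 28
ES_E = 15; EF_E = 15+4 = 19
ES_F = max(EF_D=28, EF_E=19) = 28; EF_F = 28+2 = 30
ES_G = 14; EF_G = 14+9 = 23
ES_H = max(EF_E=19, EF_F=30, EF_G=23) = 30; EF_H = 30+4 = 34
Expected project duration μ = 34 weeks. Critical path: B → D → F → H.

34 weeks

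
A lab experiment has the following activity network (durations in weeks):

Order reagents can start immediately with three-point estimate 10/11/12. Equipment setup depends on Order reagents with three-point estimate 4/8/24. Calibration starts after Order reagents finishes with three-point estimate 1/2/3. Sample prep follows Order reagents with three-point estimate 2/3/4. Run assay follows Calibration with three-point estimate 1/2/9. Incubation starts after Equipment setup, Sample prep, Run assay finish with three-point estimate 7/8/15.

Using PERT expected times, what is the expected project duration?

30 weeks

te_Order reagents = (10 + 4·11 + 12)/6 = 66/6 = 11
te_Equipment setup = (4 + 4·8 + 24)/6 = 60/6 = 10
te_Calibration = (1 + 4·2 + 3)/6 = 12/6 = 2
te_Sample prep = (2 + 4·3 + 4)/6 = 18/6 = 3
te_Run assay = (1 + 4·2 + 9)/6 = 18/6 = 3
te_Incubation = (7 + 4·8 + 15)/6 = 54/6 = 9

Forward pass:
ES_Order reagents = 0; EF_Order reagents = 11
ES_Equipment setup = 11; EF_Equipment setup = 11+10 = 21
ES_Calibration = 11; EF_Calibration = 11+2 = 13
ES_Sample prep = 11; EF_Sample prep = 11+3 = 14
ES_Run assay = 13; EF_Run assay = 13+3 = 16
ES_Incubation = max(EF_Equipment setup=21, EF_Sample prep=14, EF_Run assay=16) = 21; EF_Incubation = 21+9 = 30
Expected project duration μ = 30 weeks. Critical path: Order reagents → Equipment setup → Incubation.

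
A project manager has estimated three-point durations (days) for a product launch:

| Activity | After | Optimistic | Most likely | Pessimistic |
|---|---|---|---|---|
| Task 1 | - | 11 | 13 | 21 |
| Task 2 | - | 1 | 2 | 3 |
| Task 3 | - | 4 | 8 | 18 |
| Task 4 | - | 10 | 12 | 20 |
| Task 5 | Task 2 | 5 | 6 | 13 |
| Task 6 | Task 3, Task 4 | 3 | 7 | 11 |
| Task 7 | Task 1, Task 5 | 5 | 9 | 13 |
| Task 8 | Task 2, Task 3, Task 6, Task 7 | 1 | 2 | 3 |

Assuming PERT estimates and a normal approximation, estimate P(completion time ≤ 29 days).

0.968

te_Task 1 = (11 + 4·13 + 21)/6 = 84/6 = 14; σ²_Task 1 = ((21−11)/6)² = 2.778
te_Task 2 = (1 + 4·2 + 3)/6 = 12/6 = 2; σ²_Task 2 = ((3−1)/6)² = 0.111
te_Task 3 = (4 + 4·8 + 18)/6 = 54/6 = 9; σ²_Task 3 = ((18−4)/6)² = 5.444
te_Task 4 = (10 + 4·12 + 20)/6 = 78/6 = 13; σ²_Task 4 = ((20−10)/6)² = 2.778
te_Task 5 = (5 + 4·6 + 13)/6 = 42/6 = 7; σ²_Task 5 = ((13−5)/6)² = 1.778
te_Task 6 = (3 + 4·7 + 11)/6 = 42/6 = 7; σ²_Task 6 = ((11−3)/6)² = 1.778
te_Task 7 = (5 + 4·9 + 13)/6 = 54/6 = 9; σ²_Task 7 = ((13−5)/6)² = 1.778
te_Task 8 = (1 + 4·2 + 3)/6 = 12/6 = 2; σ²_Task 8 = ((3−1)/6)² = 0.111

Forward pass:
ES_Task 1 = 0; EF_Task 1 = 14
ES_Task 2 = 0; EF_Task 2 = 2
ES_Task 3 = 0; EF_Task 3 = 9
ES_Task 4 = 0; EF_Task 4 = 13
ES_Task 5 = 2; EF_Task 5 = 2+7 = 9
ES_Task 6 = max(EF_Task 3=9, EF_Task 4=13) = 13; EF_Task 6 = 13+7 = 20
ES_Task 7 = max(EF_Task 1=14, EF_Task 5=9) = 14; EF_Task 7 = 14+9 = 23
ES_Task 8 = max(EF_Task 2=2, EF_Task 3=9, EF_Task 6=20, EF_Task 7=23) = 23; EF_Task 8 = 23+2 = 25
Expected project duration μ = 25 days. Critical path: Task 1 → Task 7 → Task 8.

Variance along critical path = 2.778 + 1.778 + 0.111 = 4.667; σ = √4.667 = 2.160 days.
Z = (29 − 25) / 2.160 = 1.852
P(T ≤ 29) = Φ(1.852) ≈ 0.968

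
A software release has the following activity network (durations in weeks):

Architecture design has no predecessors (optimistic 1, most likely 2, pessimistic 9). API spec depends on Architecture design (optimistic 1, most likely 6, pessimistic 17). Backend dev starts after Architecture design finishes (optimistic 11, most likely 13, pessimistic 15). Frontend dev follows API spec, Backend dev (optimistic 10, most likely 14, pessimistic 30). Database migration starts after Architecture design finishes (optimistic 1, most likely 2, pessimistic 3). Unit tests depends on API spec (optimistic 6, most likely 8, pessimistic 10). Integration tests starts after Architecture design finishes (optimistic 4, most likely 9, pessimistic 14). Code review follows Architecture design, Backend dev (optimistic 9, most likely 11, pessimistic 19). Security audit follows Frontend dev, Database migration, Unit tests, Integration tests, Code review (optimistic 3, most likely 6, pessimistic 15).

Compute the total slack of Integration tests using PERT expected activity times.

20 weeks

te_Architecture design = (1 + 4·2 + 9)/6 = 18/6 = 3
te_API spec = (1 + 4·6 + 17)/6 = 42/6 = 7
te_Backend dev = (11 + 4·13 + 15)/6 = 78/6 = 13
te_Frontend dev = (10 + 4·14 + 30)/6 = 96/6 = 16
te_Database migration = (1 + 4·2 + 3)/6 = 12/6 = 2
te_Unit tests = (6 + 4·8 + 10)/6 = 48/6 = 8
te_Integration tests = (4 + 4·9 + 14)/6 = 54/6 = 9
te_Code review = (9 + 4·11 + 19)/6 = 72/6 = 12
te_Security audit = (3 + 4·6 + 15)/6 = 42/6 = 7

Forward pass:
ES_Architecture design = 0; EF_Architecture design = 3
ES_API spec = 3; EF_API spec = 3+7 = 10
ES_Backend dev = 3; EF_Backend dev = 3+13 = 16
ES_Frontend dev = max(EF_API spec=10, EF_Backend dev=16) = 16; EF_Frontend dev = 16+16 = 32
ES_Database migration = 3; EF_Database migration = 3+2 = 5
ES_Unit tests = 10; EF_Unit tests = 10+8 = 18
ES_Integration tests = 3; EF_Integration tests = 3+9 = 12
ES_Code review = max(EF_Architecture design=3, EF_Backend dev=16) = 16; EF_Code review = 16+12 = 28
ES_Security audit = max(EF_Frontend dev=32, EF_Database migration=5, EF_Unit tests=18, EF_Integration tests=12, EF_Code review=28) = 32; EF_Security audit = 32+7 = 39
Expected project duration μ = 39 weeks. Critical path: Architecture design → Backend dev → Frontend dev → Security audit.

Backward pass:
LF_Security audit = 39; LS_Security audit = 39−7 = 32
LF_Code review = LS_Security audit = 32; LS_Code review = 32−12 = 20
LF_Integration tests = LS_Security audit = 32; LS_Integration tests = 32−9 = 23
LF_Unit tests = LS_Security audit = 32; LS_Unit tests = 32−8 = 24
LF_Database migration = LS_Security audit = 32; LS_Database migration = 32−2 = 30
LF_Frontend dev = LS_Security audit = 32; LS_Frontend dev = 32−16 = 16
LF_Backend dev = min(LS_Frontend dev=16, LS_Code review=20) = 16; LS_Backend dev = 16−13 = 3
LF_API spec = min(LS_Frontend dev=16, LS_Unit tests=24) = 16; LS_API spec = 16−7 = 9
LF_Architecture design = min(LS_API spec=9, LS_Backend dev=3, LS_Database migration=30, LS_Integration tests=23, LS_Code review=20) = 3; LS_Architecture design = 3−3 = 0
Slack_Integration tests = LS_Integration tests − ES_Integration tests = 23 − 3 = 20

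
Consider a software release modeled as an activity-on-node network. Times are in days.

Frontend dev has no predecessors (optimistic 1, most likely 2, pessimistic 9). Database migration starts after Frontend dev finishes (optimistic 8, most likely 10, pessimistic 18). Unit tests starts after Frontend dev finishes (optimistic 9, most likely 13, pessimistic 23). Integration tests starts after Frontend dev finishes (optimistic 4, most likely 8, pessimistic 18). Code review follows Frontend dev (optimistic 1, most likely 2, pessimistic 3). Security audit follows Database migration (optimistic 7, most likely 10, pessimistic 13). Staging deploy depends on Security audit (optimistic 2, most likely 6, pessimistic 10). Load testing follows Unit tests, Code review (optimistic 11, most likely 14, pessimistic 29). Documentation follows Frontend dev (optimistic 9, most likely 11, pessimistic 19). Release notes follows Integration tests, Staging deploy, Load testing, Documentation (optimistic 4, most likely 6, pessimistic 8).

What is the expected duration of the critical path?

39 days

te_Frontend dev = (1 + 4·2 + 9)/6 = 18/6 = 3
te_Database migration = (8 + 4·10 + 18)/6 = 66/6 = 11
te_Unit tests = (9 + 4·13 + 23)/6 = 84/6 = 14
te_Integration tests = (4 + 4·8 + 18)/6 = 54/6 = 9
te_Code review = (1 + 4·2 + 3)/6 = 12/6 = 2
te_Security audit = (7 + 4·10 + 13)/6 = 60/6 = 10
te_Staging deploy = (2 + 4·6 + 10)/6 = 36/6 = 6
te_Load testing = (11 + 4·14 + 29)/6 = 96/6 = 16
te_Documentation = (9 + 4·11 + 19)/6 = 72/6 = 12
te_Release notes = (4 + 4·6 + 8)/6 = 36/6 = 6

Forward pass:
ES_Frontend dev = 0; EF_Frontend dev = 3
ES_Database migration = 3; EF_Database migration = 3+11 = 14
ES_Unit tests = 3; EF_Unit tests = 3+14 = 17
ES_Integration tests = 3; EF_Integration tests = 3+9 = 12
ES_Code review = 3; EF_Code review = 3+2 = 5
ES_Security audit = 14; EF_Security audit = 14+10 = 24
ES_Staging deploy = 24; EF_Staging deploy = 24+6 = 30
ES_Load testing = max(EF_Unit tests=17, EF_Code review=5) = 17; EF_Load testing = 17+16 = 33
ES_Documentation = 3; EF_Documentation = 3+12 = 15
ES_Release notes = max(EF_Integration tests=12, EF_Staging deploy=30, EF_Load testing=33, EF_Documentation=15) = 33; EF_Release notes = 33+6 = 39
Expected project duration μ = 39 days. Critical path: Frontend dev → Unit tests → Load testing → Release notes.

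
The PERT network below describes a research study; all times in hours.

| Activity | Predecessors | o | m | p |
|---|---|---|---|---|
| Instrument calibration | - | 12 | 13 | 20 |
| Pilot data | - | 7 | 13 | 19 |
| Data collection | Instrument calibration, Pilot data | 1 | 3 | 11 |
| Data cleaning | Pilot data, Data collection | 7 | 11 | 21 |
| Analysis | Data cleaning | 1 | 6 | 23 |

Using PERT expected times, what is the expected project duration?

38 hours

te_Instrument calibration = (12 + 4·13 + 20)/6 = 84/6 = 14
te_Pilot data = (7 + 4·13 + 19)/6 = 78/6 = 13
te_Data collection = (1 + 4·3 + 11)/6 = 24/6 = 4
te_Data cleaning = (7 + 4·11 + 21)/6 = 72/6 = 12
te_Analysis = (1 + 4·6 + 23)/6 = 48/6 = 8

Forward pass:
ES_Instrument calibration = 0; EF_Instrument calibration = 14
ES_Pilot data = 0; EF_Pilot data = 13
ES_Data collection = max(EF_Instrument calibration=14, EF_Pilot data=13) = 14; EF_Data collection = 14+4 = 18
ES_Data cleaning = max(EF_Pilot data=13, EF_Data collection=18) = 18; EF_Data cleaning = 18+12 = 30
ES_Analysis = 30; EF_Analysis = 30+8 = 38
Expected project duration μ = 38 hours. Critical path: Instrument calibration → Data collection → Data cleaning → Analysis.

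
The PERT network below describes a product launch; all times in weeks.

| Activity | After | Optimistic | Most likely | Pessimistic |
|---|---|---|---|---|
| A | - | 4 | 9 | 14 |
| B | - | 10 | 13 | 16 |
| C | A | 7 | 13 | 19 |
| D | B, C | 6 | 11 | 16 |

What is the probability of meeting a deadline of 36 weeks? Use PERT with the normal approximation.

te_A = (4 + 4·9 + 14)/6 = 54/6 = 9; σ²_A = ((14−4)/6)² = 2.778
te_B = (10 + 4·13 + 16)/6 = 78/6 = 13; σ²_B = ((16−10)/6)² = 1.000
te_C = (7 + 4·13 + 19)/6 = 78/6 = 13; σ²_C = ((19−7)/6)² = 4.000
te_D = (6 + 4·11 + 16)/6 = 66/6 = 11; σ²_D = ((16−6)/6)² = 2.778

Forward pass:
ES_A = 0; EF_A = 9
ES_B = 0; EF_B = 13
ES_C = 9; EF_C = 9+13 = 22
ES_D = max(EF_B=13, EF_C=22) = 22; EF_D = 22+11 = 33
Expected project duration μ = 33 weeks. Critical path: A → C → D.

Variance along critical path = 2.778 + 4.000 + 2.778 = 9.556; σ = √9.556 = 3.091 weeks.
Z = (36 − 33) / 3.091 = 0.970
P(T ≤ 36) = Φ(0.970) ≈ 0.834

0.834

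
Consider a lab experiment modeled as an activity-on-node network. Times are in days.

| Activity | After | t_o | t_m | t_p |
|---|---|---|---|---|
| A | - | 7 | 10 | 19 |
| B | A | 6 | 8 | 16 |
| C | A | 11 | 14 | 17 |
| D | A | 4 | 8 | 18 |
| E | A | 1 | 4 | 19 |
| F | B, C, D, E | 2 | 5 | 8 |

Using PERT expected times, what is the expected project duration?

30 days

te_A = (7 + 4·10 + 19)/6 = 66/6 = 11
te_B = (6 + 4·8 + 16)/6 = 54/6 = 9
te_C = (11 + 4·14 + 17)/6 = 84/6 = 14
te_D = (4 + 4·8 + 18)/6 = 54/6 = 9
te_E = (1 + 4·4 + 19)/6 = 36/6 = 6
te_F = (2 + 4·5 + 8)/6 = 30/6 = 5

Forward pass:
ES_A = 0; EF_A = 11
ES_B = 11; EF_B = 11+9 = 20
ES_C = 11; EF_C = 11+14 = 25
ES_D = 11; EF_D = 11+9 = 20
ES_E = 11; EF_E = 11+6 = 17
ES_F = max(EF_B=20, EF_C=25, EF_D=20, EF_E=17) = 25; EF_F = 25+5 = 30
Expected project duration μ = 30 days. Critical path: A → C → F.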